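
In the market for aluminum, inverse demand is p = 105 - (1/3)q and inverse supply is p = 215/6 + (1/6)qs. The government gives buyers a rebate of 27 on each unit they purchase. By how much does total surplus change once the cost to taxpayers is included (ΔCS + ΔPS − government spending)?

Pre-subsidy: 105 - (1/3)q = 215/6 + (1/6)q gives q* = 415/3 and p* = 530/9.
With the rebate, buyers effectively pay pb = ps − 27, where ps is the price sellers receive.
On the curves, pb = 105 - (1/3)q and ps = 215/6 + (1/6)q; the wedge ps − pb = 27 gives 215/6 + (1/6)q − (105 - (1/3)q) = 27, so q' = 577/3.
Then pb = 105 − (1/3)·(577/3) = 368/9 and ps = 215/6 + (1/6)·(577/3) = 611/9.
ΔCS = ½(415/3 + 577/3)(530/9 − 368/9) = 2976; ΔPS = ½(415/3 + 577/3)(611/9 − 530/9) = 1488.
Government spending = 27 × 577/3 = 5193.
Net change = 2976 + 1488 − 5193 = -729. The loss equals the DWL triangle ½·27·54.

Net change in total surplus = -729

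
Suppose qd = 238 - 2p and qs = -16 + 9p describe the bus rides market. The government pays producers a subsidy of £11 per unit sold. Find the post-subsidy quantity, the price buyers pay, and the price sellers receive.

q' = 2308/11; buyers pay 155/11; sellers receive 276/11

Pre-subsidy: 238 - 2p = -16 + 9p gives p* = 254/11, q* = 2110/11.
With the subsidy, sellers receive ps = pb + 11 for each unit, where pb is the price buyers pay.
Supply in terms of pb becomes qs = -16 + 9(pb + 11) = 83 + 9pb. Setting this equal to demand: 238 - 2pb = 83 + 9pb, so pb = 155/11.
Sellers receive ps = 155/11 + 11 = 276/11; q' = 238 − 2·(155/11) = 2308/11.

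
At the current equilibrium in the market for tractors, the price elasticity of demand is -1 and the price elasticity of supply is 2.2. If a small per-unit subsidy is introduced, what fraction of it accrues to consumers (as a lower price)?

Consumer share = 0.6875

For a small subsidy around the equilibrium, the benefit split depends on the relative slopes, which at a point are proportional to the elasticities.
Buyer share = εs/(εs + |εd|) = 2.2/(2.2 + 1) = 0.6875; seller share = |εd|/(εs + |εd|) = 0.3125.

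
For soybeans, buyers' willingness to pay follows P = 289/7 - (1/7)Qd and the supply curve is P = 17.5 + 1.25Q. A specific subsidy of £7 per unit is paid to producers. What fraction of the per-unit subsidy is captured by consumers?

Consumer share = 4/39

Pre-subsidy: 289/7 - (1/7)Q = 17.5 + 1.25Q gives Q* = 222/13 and P* = 505/13.
With the subsidy, sellers receive Ps = Pb + 7 for each unit, where Pb is the price buyers pay.
On the curves, Pb = 289/7 - (1/7)Q and Ps = 17.5 + 1.25Q; the wedge Ps − Pb = 7 gives 17.5 + 1.25Q − (289/7 - (1/7)Q) = 7, so Q' = 862/39.
Then Pb = 289/7 − (1/7)·(862/39) = 1487/39 and Ps = 17.5 + 1.25·(862/39) = 1760/39.
Buyers' price falls by P* − Pb = 505/13 − 1487/39 = 28/39; sellers' price rises by Ps − P* = 1760/39 − 505/13 = 245/39.
So consumers capture (28/39)/7 = 4/39 of each unit of subsidy.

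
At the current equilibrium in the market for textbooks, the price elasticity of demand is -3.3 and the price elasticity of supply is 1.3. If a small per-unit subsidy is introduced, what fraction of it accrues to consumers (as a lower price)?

Consumer share = 13/46

For a small subsidy around the equilibrium, the benefit split depends on the relative slopes, which at a point are proportional to the elasticities.
Buyer share = εs/(εs + |εd|) = 1.3/(1.3 + 3.3) = 13/46; seller share = |εd|/(εs + |εd|) = 33/46.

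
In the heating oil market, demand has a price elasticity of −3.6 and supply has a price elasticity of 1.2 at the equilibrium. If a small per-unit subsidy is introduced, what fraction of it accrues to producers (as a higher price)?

For a small subsidy around the equilibrium, the benefit split depends on the relative slopes, which at a point are proportional to the elasticities.
Buyer share = εs/(εs + |εd|) = 1.2/(1.2 + 3.6) = 0.25; seller share = |εd|/(εs + |εd|) = 0.75.
So producers capture 0.75 of the subsidy.

Producer share = 0.75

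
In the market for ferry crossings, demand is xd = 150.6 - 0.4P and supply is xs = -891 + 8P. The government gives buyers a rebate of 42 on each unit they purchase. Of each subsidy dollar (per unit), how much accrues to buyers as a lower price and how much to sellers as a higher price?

Buyers gain 40 per unit; sellers gain 2 per unit

Pre-subsidy: 150.6 - 0.4P = -891 + 8P gives P* = 124, x* = 101.
With the rebate, buyers effectively pay Pb = Ps − 42, where Ps is the price sellers receive.
Demand in terms of Ps becomes xd = 150.6 − 0.4(Ps − 42) = 167.4 - 0.4Ps. Setting this equal to supply: 167.4 - 0.4Ps = -891 + 8Ps, so Ps = 126.
Buyers pay Pb = 126 − 42 = 84; x' = -891 + 8·126 = 117.
Buyers' price falls by P* − Pb = 124 − 84 = 40; sellers' price rises by Ps − P* = 126 − 124 = 2.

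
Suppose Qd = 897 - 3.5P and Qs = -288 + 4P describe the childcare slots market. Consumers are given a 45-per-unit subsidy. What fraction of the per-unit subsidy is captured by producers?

Producer share = 7/15

Pre-subsidy: 897 - 3.5P = -288 + 4P gives P* = 158, Q* = 344.
With the rebate, buyers effectively pay Pb = Ps − 45, where Ps is the price sellers receive.
Demand in terms of Ps becomes Qd = 897 − 3.5(Ps − 45) = 1054.5 - 3.5Ps. Setting this equal to supply: 1054.5 - 3.5Ps = -288 + 4Ps, so Ps = 179.
Buyers pay Pb = 179 − 45 = 134; Q' = -288 + 4·179 = 428.
Buyers' price falls by P* − Pb = 158 − 134 = 24; sellers' price rises by Ps − P* = 179 − 158 = 21.
So producers capture 21/45 = 7/15 of each unit of subsidy.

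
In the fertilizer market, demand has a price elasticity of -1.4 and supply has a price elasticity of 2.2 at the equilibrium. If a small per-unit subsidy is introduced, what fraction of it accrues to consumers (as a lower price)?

For a small subsidy around the equilibrium, the benefit split depends on the relative slopes, which at a point are proportional to the elasticities.
Buyer share = εs/(εs + |εd|) = 2.2/(2.2 + 1.4) = 11/18; seller share = |εd|/(εs + |εd|) = 7/18.

Consumer share = 11/18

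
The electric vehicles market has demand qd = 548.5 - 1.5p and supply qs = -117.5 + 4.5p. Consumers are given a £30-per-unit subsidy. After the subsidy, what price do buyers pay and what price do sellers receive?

Buyers pay £88.5; sellers receive £118.5

Pre-subsidy: 548.5 - 1.5p = -117.5 + 4.5p gives p* = 111, q* = 382.
With the rebate, buyers effectively pay pb = ps − 30, where ps is the price sellers receive.
Demand in terms of ps becomes qd = 548.5 − 1.5(ps − 30) = 593.5 - 1.5ps. Setting this equal to supply: 593.5 - 1.5ps = -117.5 + 4.5ps, so ps = 118.5.
Buyers pay pb = 118.5 − 30 = 88.5; q' = -117.5 + 4.5·118.5 = 415.75.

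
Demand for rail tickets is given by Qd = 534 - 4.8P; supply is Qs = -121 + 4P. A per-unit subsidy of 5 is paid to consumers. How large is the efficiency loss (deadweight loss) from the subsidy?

Deadweight loss = 300/11

Pre-subsidy: 534 - 4.8P = -121 + 4P gives P* = 3275/44, Q* = 1944/11.
With the rebate, buyers effectively pay Pb = Ps − 5, where Ps is the price sellers receive.
Demand in terms of Ps becomes Qd = 534 − 4.8(Ps − 5) = 558 - 4.8Ps. Setting this equal to supply: 558 - 4.8Ps = -121 + 4Ps, so Ps = 3395/44.
Buyers pay Pb = 3395/44 − 5 = 3175/44; Q' = -121 + 4·(3395/44) = 2064/11.
The subsidy expands output by 2064/11 − 1944/11 = 120/11 past the efficient level; on those units the gap between marginal cost and willingness to pay runs from 0 up to 5.
DWL = ½ × 5 × 120/11 = 300/11.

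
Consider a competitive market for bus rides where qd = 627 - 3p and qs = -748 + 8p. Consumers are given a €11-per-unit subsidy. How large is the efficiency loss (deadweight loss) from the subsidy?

Pre-subsidy: 627 - 3p = -748 + 8p gives p* = 125, q* = 252.
With the rebate, buyers effectively pay pb = ps − 11, where ps is the price sellers receive.
Demand in terms of ps becomes qd = 627 − 3(ps − 11) = 660 - 3ps. Setting this equal to supply: 660 - 3ps = -748 + 8ps, so ps = 128.
Buyers pay pb = 128 − 11 = 117; q' = -748 + 8·128 = 276.
The subsidy expands output by 276 − 252 = 24 past the efficient level; on those units the gap between marginal cost and willingness to pay runs from 0 up to 11.
DWL = ½ × 11 × 24 = 132.

Deadweight loss = €132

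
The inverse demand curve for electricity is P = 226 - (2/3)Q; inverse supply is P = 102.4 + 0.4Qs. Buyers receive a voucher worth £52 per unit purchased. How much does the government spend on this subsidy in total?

Government cost = £8560.5

Pre-subsidy: 226 - (2/3)Q = 102.4 + 0.4Q gives Q* = 115.875 and P* = 148.75.
With the rebate, buyers effectively pay Pb = Ps − 52, where Ps is the price sellers receive.
On the curves, Pb = 226 - (2/3)Q and Ps = 102.4 + 0.4Q; the wedge Ps − Pb = 52 gives 102.4 + 0.4Q − (226 - (2/3)Q) = 52, so Q' = 164.625.
Then Pb = 226 − (2/3)·164.625 = 116.25 and Ps = 102.4 + 0.4·164.625 = 168.25.
Government outlay = subsidy × quantity = 52 × 164.625 = 8560.5.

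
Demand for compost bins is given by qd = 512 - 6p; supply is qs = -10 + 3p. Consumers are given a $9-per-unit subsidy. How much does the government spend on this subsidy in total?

Government cost = $1638

Pre-subsidy: 512 - 6p = -10 + 3p gives p* = 58, q* = 164.
With the rebate, buyers effectively pay pb = ps − 9, where ps is the price sellers receive.
Demand in terms of ps becomes qd = 512 − 6(ps − 9) = 566 - 6ps. Setting this equal to supply: 566 - 6ps = -10 + 3ps, so ps = 64.
Buyers pay pb = 64 − 9 = 55; q' = -10 + 3·64 = 182.
Government outlay = subsidy × quantity = 9 × 182 = 1638.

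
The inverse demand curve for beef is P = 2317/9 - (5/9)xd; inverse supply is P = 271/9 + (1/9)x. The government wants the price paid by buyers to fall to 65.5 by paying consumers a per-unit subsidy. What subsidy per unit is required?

At a buyer price of 65.5, quantity demanded is 463.4 − 1.8·65.5 = 345.5.
Sellers supply 345.5 only when they receive Ps = 271/9 + (1/9)·345.5 = 68.5.
s = Ps − Pb = 68.5 − 65.5 = 3.

Required subsidy s = 3 per unit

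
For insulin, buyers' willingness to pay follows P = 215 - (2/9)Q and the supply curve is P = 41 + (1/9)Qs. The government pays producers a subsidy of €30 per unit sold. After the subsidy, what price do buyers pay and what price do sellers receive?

Pre-subsidy: 215 - (2/9)Q = 41 + (1/9)Q gives Q* = 522 and P* = 99.
With the subsidy, sellers receive Ps = Pb + 30 for each unit, where Pb is the price buyers pay.
On the curves, Pb = 215 - (2/9)Q and Ps = 41 + (1/9)Q; the wedge Ps − Pb = 30 gives 41 + (1/9)Q − (215 - (2/9)Q) = 30, so Q' = 612.
Then Pb = 215 − (2/9)·612 = 79 and Ps = 41 + (1/9)·612 = 109.

Buyers pay €79; sellers receive €109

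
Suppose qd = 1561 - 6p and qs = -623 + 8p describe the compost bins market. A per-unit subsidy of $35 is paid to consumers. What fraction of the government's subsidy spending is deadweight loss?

DWL / government spending = 12/149

Pre-subsidy: 1561 - 6p = -623 + 8p gives p* = 156, q* = 625.
With the rebate, buyers effectively pay pb = ps − 35, where ps is the price sellers receive.
Demand in terms of ps becomes qd = 1561 − 6(ps − 35) = 1771 - 6ps. Setting this equal to supply: 1771 - 6ps = -623 + 8ps, so ps = 171.
Buyers pay pb = 171 − 35 = 136; q' = -623 + 8·171 = 745.
ΔCS = ½(625 + 745)(156 − 136) = 13700; ΔPS = ½(625 + 745)(171 − 156) = 10275.
Government spending = 35 × 745 = 26075.
DWL = ½ × 35 × (745 − 625) = 2100; fraction = 2100 / 26075 = 12/149.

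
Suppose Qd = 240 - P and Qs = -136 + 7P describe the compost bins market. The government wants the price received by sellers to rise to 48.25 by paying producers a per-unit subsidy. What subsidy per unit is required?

Required subsidy s = 10 per unit

At a seller price of 48.25, quantity supplied is -136 + 7·48.25 = 201.75.
Buyers absorb 201.75 only when they pay Pb with 240 − 1·Pb = 201.75, i.e. Pb = 38.25.
s = Ps − Pb = 48.25 − 38.25 = 10.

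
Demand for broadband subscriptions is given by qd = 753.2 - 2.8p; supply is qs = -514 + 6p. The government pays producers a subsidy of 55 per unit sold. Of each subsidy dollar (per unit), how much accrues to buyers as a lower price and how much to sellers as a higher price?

Pre-subsidy: 753.2 - 2.8p = -514 + 6p gives p* = 144, q* = 350.
With the subsidy, sellers receive ps = pb + 55 for each unit, where pb is the price buyers pay.
Supply in terms of pb becomes qs = -514 + 6(pb + 55) = -184 + 6pb. Setting this equal to demand: 753.2 - 2.8pb = -184 + 6pb, so pb = 106.5.
Sellers receive ps = 106.5 + 55 = 161.5; q' = 753.2 − 2.8·106.5 = 455.
Buyers' price falls by p* − pb = 144 − 106.5 = 37.5; sellers' price rises by ps − p* = 161.5 − 144 = 17.5.

Buyers gain 37.5 per unit; sellers gain 17.5 per unit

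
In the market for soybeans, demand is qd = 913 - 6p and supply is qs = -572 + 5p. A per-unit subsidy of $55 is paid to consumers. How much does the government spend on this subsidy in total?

Government cost = $13915

Pre-subsidy: 913 - 6p = -572 + 5p gives p* = 135, q* = 103.
With the rebate, buyers effectively pay pb = ps − 55, where ps is the price sellers receive.
Demand in terms of ps becomes qd = 913 − 6(ps − 55) = 1243 - 6ps. Setting this equal to supply: 1243 - 6ps = -572 + 5ps, so ps = 165.
Buyers pay pb = 165 − 55 = 110; q' = -572 + 5·165 = 253.
Government outlay = subsidy × quantity = 55 × 253 = 13915.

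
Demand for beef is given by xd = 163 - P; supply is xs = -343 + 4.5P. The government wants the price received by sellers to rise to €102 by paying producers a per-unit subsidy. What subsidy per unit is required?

Required subsidy s = €55 per unit

At a seller price of 102, quantity supplied is -343 + 4.5·102 = 116.
Buyers absorb 116 only when they pay Pb with 163 − 1·Pb = 116, i.e. Pb = 47.
s = Ps − Pb = 102 − 47 = 55.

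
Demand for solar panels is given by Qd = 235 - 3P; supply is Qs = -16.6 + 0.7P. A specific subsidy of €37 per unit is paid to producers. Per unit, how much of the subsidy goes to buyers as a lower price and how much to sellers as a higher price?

Pre-subsidy: 235 - 3P = -16.6 + 0.7P gives P* = 68, Q* = 31.
With the subsidy, sellers receive Ps = Pb + 37 for each unit, where Pb is the price buyers pay.
Supply in terms of Pb becomes Qs = -16.6 + 0.7(Pb + 37) = 9.3 + 0.7Pb. Setting this equal to demand: 235 - 3Pb = 9.3 + 0.7Pb, so Pb = 61.
Sellers receive Ps = 61 + 37 = 98; Q' = 235 − 3·61 = 52.
Buyers' price falls by P* − Pb = 68 − 61 = 7; sellers' price rises by Ps − P* = 98 − 68 = 30.

Buyers gain €7 per unit; sellers gain €30 per unit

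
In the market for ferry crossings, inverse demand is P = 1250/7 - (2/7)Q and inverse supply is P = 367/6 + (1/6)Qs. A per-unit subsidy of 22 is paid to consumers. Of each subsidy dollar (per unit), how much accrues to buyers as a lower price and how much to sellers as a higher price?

Buyers gain 264/19 per unit; sellers gain 154/19 per unit

Pre-subsidy: 1250/7 - (2/7)Q = 367/6 + (1/6)Q gives Q* = 4931/19 and P* = 1984/19.
With the rebate, buyers effectively pay Pb = Ps − 22, where Ps is the price sellers receive.
On the curves, Pb = 1250/7 - (2/7)Q and Ps = 367/6 + (1/6)Q; the wedge Ps − Pb = 22 gives 367/6 + (1/6)Q − (1250/7 - (2/7)Q) = 22, so Q' = 5855/19.
Then Pb = 1250/7 − (2/7)·(5855/19) = 1720/19 and Ps = 367/6 + (1/6)·(5855/19) = 2138/19.
Buyers' price falls by P* − Pb = 1984/19 − 1720/19 = 264/19; sellers' price rises by Ps − P* = 2138/19 − 1984/19 = 154/19.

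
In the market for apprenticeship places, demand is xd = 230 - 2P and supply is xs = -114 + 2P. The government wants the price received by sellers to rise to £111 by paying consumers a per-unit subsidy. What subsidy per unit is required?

At a seller price of 111, quantity supplied is -114 + 2·111 = 108.
Buyers absorb 108 only when they pay Pb with 230 − 2·Pb = 108, i.e. Pb = 61.
s = Ps − Pb = 111 − 61 = 50.

Required subsidy s = £50 per unit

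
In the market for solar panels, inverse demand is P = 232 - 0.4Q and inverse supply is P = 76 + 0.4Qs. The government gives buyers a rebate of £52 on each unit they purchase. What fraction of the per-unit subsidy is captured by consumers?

Consumer share = 0.5

Pre-subsidy: 232 - 0.4Q = 76 + 0.4Q gives Q* = 195 and P* = 154.
With the rebate, buyers effectively pay Pb = Ps − 52, where Ps is the price sellers receive.
On the curves, Pb = 232 - 0.4Q and Ps = 76 + 0.4Q; the wedge Ps − Pb = 52 gives 76 + 0.4Q − (232 - 0.4Q) = 52, so Q' = 260.
Then Pb = 232 − 0.4·260 = 128 and Ps = 76 + 0.4·260 = 180.
Buyers' price falls by P* − Pb = 154 − 128 = 26; sellers' price rises by Ps − P* = 180 − 154 = 26.
So consumers capture 26/52 = 0.5 of each unit of subsidy.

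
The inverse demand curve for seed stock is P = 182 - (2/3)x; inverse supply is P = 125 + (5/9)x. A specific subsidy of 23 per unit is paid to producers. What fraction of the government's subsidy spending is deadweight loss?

Pre-subsidy: 182 - (2/3)x = 125 + (5/9)x gives x* = 513/11 and P* = 1660/11.
With the subsidy, sellers receive Ps = Pb + 23 for each unit, where Pb is the price buyers pay.
On the curves, Pb = 182 - (2/3)x and Ps = 125 + (5/9)x; the wedge Ps − Pb = 23 gives 125 + (5/9)x − (182 - (2/3)x) = 23, so x' = 720/11.
Then Pb = 182 − (2/3)·(720/11) = 1522/11 and Ps = 125 + (5/9)·(720/11) = 1775/11.
ΔCS = ½(513/11 + 720/11)(1660/11 − 1522/11) = 85077/121; ΔPS = ½(513/11 + 720/11)(1775/11 − 1660/11) = 141795/242.
Government spending = 23 × 720/11 = 16560/11.
DWL = ½ × 23 × (720/11 − 513/11) = 4761/22; fraction = (4761/22) / (16560/11) = 0.14375.

DWL / government spending = 0.14375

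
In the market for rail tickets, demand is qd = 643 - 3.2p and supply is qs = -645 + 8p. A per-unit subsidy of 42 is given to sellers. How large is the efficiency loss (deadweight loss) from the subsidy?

Deadweight loss = 2016

Pre-subsidy: 643 - 3.2p = -645 + 8p gives p* = 115, q* = 275.
With the subsidy, sellers receive ps = pb + 42 for each unit, where pb is the price buyers pay.
Supply in terms of pb becomes qs = -645 + 8(pb + 42) = -309 + 8pb. Setting this equal to demand: 643 - 3.2pb = -309 + 8pb, so pb = 85.
Sellers receive ps = 85 + 42 = 127; q' = 643 − 3.2·85 = 371.
The subsidy expands output by 371 − 275 = 96 past the efficient level; on those units the gap between marginal cost and willingness to pay runs from 0 up to 42.
DWL = ½ × 42 × 96 = 2016.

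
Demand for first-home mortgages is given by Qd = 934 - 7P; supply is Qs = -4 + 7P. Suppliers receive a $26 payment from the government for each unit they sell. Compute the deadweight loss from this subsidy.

Pre-subsidy: 934 - 7P = -4 + 7P gives P* = 67, Q* = 465.
With the subsidy, sellers receive Ps = Pb + 26 for each unit, where Pb is the price buyers pay.
Supply in terms of Pb becomes Qs = -4 + 7(Pb + 26) = 178 + 7Pb. Setting this equal to demand: 934 - 7Pb = 178 + 7Pb, so Pb = 54.
Sellers receive Ps = 54 + 26 = 80; Q' = 934 − 7·54 = 556.
The subsidy expands output by 556 − 465 = 91 past the efficient level; on those units the gap between marginal cost and willingness to pay runs from 0 up to 26.
DWL = ½ × 26 × 91 = 1183.

Deadweight loss = $1183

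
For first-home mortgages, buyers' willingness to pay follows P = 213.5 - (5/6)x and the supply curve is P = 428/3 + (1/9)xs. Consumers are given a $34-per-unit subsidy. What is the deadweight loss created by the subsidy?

Deadweight loss = $612

Pre-subsidy: 213.5 - (5/6)x = 428/3 + (1/9)x gives x* = 75 and P* = 151.
With the rebate, buyers effectively pay Pb = Ps − 34, where Ps is the price sellers receive.
On the curves, Pb = 213.5 - (5/6)x and Ps = 428/3 + (1/9)x; the wedge Ps − Pb = 34 gives 428/3 + (1/9)x − (213.5 - (5/6)x) = 34, so x' = 111.
Then Pb = 213.5 − (5/6)·111 = 121 and Ps = 428/3 + (1/9)·111 = 155.
The subsidy expands output by 111 − 75 = 36 past the efficient level; on those units the gap between marginal cost and willingness to pay runs from 0 up to 34.
DWL = ½ × 34 × 36 = 612.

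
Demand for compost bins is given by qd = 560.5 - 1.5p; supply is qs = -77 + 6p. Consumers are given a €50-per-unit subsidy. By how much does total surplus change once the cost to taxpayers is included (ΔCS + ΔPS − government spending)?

Net change in total surplus = -€1500

Pre-subsidy: 560.5 - 1.5p = -77 + 6p gives p* = 85, q* = 433.
With the rebate, buyers effectively pay pb = ps − 50, where ps is the price sellers receive.
Demand in terms of ps becomes qd = 560.5 − 1.5(ps − 50) = 635.5 - 1.5ps. Setting this equal to supply: 635.5 - 1.5ps = -77 + 6ps, so ps = 95.
Buyers pay pb = 95 − 50 = 45; q' = -77 + 6·95 = 493.
ΔCS = ½(433 + 493)(85 − 45) = 18520; ΔPS = ½(433 + 493)(95 − 85) = 4630.
Government spending = 50 × 493 = 24650.
Net change = 18520 + 4630 − 24650 = -1500. The loss equals the DWL triangle ½·50·60.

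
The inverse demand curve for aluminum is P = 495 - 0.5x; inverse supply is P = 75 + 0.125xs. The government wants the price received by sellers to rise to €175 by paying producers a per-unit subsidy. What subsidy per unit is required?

At a seller price of 175, quantity supplied is -600 + 8·175 = 800.
Buyers absorb 800 only when they pay Pb = 495 − 0.5·800 = 95.
s = Ps − Pb = 175 − 95 = 80.

Required subsidy s = €80 per unit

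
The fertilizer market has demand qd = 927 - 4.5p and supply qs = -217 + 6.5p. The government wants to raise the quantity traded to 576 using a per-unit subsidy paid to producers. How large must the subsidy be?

Required subsidy s = 44 per unit

At q = 576, invert demand for the buyer price: pb = (927 − 576)/4.5 = 78; invert supply for the seller price: ps = (576 − (-217))/6.5 = 122.
The subsidy must fill the gap: s = ps − pb = 122 − 78 = 44.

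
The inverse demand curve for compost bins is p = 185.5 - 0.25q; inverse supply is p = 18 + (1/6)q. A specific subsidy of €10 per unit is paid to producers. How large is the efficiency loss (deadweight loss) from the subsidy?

Pre-subsidy: 185.5 - 0.25q = 18 + (1/6)q gives q* = 402 and p* = 85.
With the subsidy, sellers receive ps = pb + 10 for each unit, where pb is the price buyers pay.
On the curves, pb = 185.5 - 0.25q and ps = 18 + (1/6)q; the wedge ps − pb = 10 gives 18 + (1/6)q − (185.5 - 0.25q) = 10, so q' = 426.
Then pb = 185.5 − 0.25·426 = 79 and ps = 18 + (1/6)·426 = 89.
The subsidy expands output by 426 − 402 = 24 past the efficient level; on those units the gap between marginal cost and willingness to pay runs from 0 up to 10.
DWL = ½ × 10 × 24 = 120.

Deadweight loss = €120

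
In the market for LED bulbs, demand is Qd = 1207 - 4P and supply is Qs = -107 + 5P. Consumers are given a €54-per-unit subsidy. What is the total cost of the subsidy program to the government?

Government cost = €40122

Pre-subsidy: 1207 - 4P = -107 + 5P gives P* = 146, Q* = 623.
With the rebate, buyers effectively pay Pb = Ps − 54, where Ps is the price sellers receive.
Demand in terms of Ps becomes Qd = 1207 − 4(Ps − 54) = 1423 - 4Ps. Setting this equal to supply: 1423 - 4Ps = -107 + 5Ps, so Ps = 170.
Buyers pay Pb = 170 − 54 = 116; Q' = -107 + 5·170 = 743.
Government outlay = subsidy × quantity = 54 × 743 = 40122.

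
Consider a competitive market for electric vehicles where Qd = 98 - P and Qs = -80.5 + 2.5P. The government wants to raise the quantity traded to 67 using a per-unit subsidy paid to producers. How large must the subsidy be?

Required subsidy s = 28 per unit

At Q = 67, invert demand for the buyer price: Pb = (98 − 67)/1 = 31; invert supply for the seller price: Ps = (67 − (-80.5))/2.5 = 59.
The subsidy must fill the gap: s = Ps − Pb = 59 − 31 = 28.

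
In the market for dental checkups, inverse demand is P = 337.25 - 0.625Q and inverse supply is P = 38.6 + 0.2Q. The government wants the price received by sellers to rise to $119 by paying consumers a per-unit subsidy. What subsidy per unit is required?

At a seller price of 119, quantity supplied is -193 + 5·119 = 402.
Buyers absorb 402 only when they pay Pb = 337.25 − 0.625·402 = 86.
s = Ps − Pb = 119 − 86 = 33.

Required subsidy s = $33 per unit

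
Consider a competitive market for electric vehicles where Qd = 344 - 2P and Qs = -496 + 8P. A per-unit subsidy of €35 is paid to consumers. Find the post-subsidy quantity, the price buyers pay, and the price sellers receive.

Q' = 232; buyers pay €56; sellers receive €91

Pre-subsidy: 344 - 2P = -496 + 8P gives P* = 84, Q* = 176.
With the rebate, buyers effectively pay Pb = Ps − 35, where Ps is the price sellers receive.
Demand in terms of Ps becomes Qd = 344 − 2(Ps − 35) = 414 - 2Ps. Setting this equal to supply: 414 - 2Ps = -496 + 8Ps, so Ps = 91.
Buyers pay Pb = 91 − 35 = 56; Q' = -496 + 8·91 = 232.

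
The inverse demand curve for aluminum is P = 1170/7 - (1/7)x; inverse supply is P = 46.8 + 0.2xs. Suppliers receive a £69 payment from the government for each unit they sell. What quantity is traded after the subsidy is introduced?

x' = 552.25

Pre-subsidy: 1170/7 - (1/7)x = 46.8 + 0.2x gives x* = 351 and P* = 117.
With the subsidy, sellers receive Ps = Pb + 69 for each unit, where Pb is the price buyers pay.
On the curves, Pb = 1170/7 - (1/7)x and Ps = 46.8 + 0.2x; the wedge Ps − Pb = 69 gives 46.8 + 0.2x − (1170/7 - (1/7)x) = 69, so x' = 552.25.
Then Pb = 1170/7 − (1/7)·552.25 = 88.25 and Ps = 46.8 + 0.2·552.25 = 157.25.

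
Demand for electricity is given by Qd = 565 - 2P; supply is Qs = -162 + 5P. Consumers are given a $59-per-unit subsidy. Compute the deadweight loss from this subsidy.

Deadweight loss = 17405/7

Pre-subsidy: 565 - 2P = -162 + 5P gives P* = 727/7, Q* = 2501/7.
With the rebate, buyers effectively pay Pb = Ps − 59, where Ps is the price sellers receive.
Demand in terms of Ps becomes Qd = 565 − 2(Ps − 59) = 683 - 2Ps. Setting this equal to supply: 683 - 2Ps = -162 + 5Ps, so Ps = 845/7.
Buyers pay Pb = 845/7 − 59 = 432/7; Q' = -162 + 5·(845/7) = 3091/7.
The subsidy expands output by 3091/7 − 2501/7 = 590/7 past the efficient level; on those units the gap between marginal cost and willingness to pay runs from 0 up to 59.
DWL = ½ × 59 × 590/7 = 17405/7.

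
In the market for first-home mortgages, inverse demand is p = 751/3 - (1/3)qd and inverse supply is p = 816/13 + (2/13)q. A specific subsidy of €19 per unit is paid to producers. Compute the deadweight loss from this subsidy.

Pre-subsidy: 751/3 - (1/3)q = 816/13 + (2/13)q gives q* = 385 and p* = 122.
With the subsidy, sellers receive ps = pb + 19 for each unit, where pb is the price buyers pay.
On the curves, pb = 751/3 - (1/3)q and ps = 816/13 + (2/13)q; the wedge ps − pb = 19 gives 816/13 + (2/13)q − (751/3 - (1/3)q) = 19, so q' = 424.
Then pb = 751/3 − (1/3)·424 = 109 and ps = 816/13 + (2/13)·424 = 128.
The subsidy expands output by 424 − 385 = 39 past the efficient level; on those units the gap between marginal cost and willingness to pay runs from 0 up to 19.
DWL = ½ × 19 × 39 = 370.5.

Deadweight loss = €370.5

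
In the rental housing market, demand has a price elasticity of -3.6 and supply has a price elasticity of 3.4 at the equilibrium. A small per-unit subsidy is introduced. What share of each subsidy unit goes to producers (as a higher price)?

Producer share = 18/35

For a small subsidy around the equilibrium, the benefit split depends on the relative slopes, which at a point are proportional to the elasticities.
Buyer share = εs/(εs + |εd|) = 3.4/(3.4 + 3.6) = 17/35; seller share = |εd|/(εs + |εd|) = 18/35.
So producers capture 18/35 of the subsidy.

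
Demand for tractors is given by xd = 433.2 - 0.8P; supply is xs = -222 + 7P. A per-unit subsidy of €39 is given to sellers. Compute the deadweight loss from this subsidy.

Pre-subsidy: 433.2 - 0.8P = -222 + 7P gives P* = 84, x* = 366.
With the subsidy, sellers receive Ps = Pb + 39 for each unit, where Pb is the price buyers pay.
Supply in terms of Pb becomes xs = -222 + 7(Pb + 39) = 51 + 7Pb. Setting this equal to demand: 433.2 - 0.8Pb = 51 + 7Pb, so Pb = 49.
Sellers receive Ps = 49 + 39 = 88; x' = 433.2 − 0.8·49 = 394.
The subsidy expands output by 394 − 366 = 28 past the efficient level; on those units the gap between marginal cost and willingness to pay runs from 0 up to 39.
DWL = ½ × 39 × 28 = 546.

Deadweight loss = €546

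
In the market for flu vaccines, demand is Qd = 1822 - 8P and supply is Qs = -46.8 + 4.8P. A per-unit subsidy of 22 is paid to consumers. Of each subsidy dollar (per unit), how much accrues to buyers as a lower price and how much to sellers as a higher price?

Buyers gain 8.25 per unit; sellers gain 13.75 per unit

Pre-subsidy: 1822 - 8P = -46.8 + 4.8P gives P* = 146, Q* = 654.
With the rebate, buyers effectively pay Pb = Ps − 22, where Ps is the price sellers receive.
Demand in terms of Ps becomes Qd = 1822 − 8(Ps − 22) = 1998 - 8Ps. Setting this equal to supply: 1998 - 8Ps = -46.8 + 4.8Ps, so Ps = 159.75.
Buyers pay Pb = 159.75 − 22 = 137.75; Q' = -46.8 + 4.8·159.75 = 720.
Buyers' price falls by P* − Pb = 146 − 137.75 = 8.25; sellers' price rises by Ps − P* = 159.75 − 146 = 13.75.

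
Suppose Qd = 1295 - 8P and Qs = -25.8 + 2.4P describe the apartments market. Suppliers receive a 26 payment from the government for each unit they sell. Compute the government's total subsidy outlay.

Government cost = 8502

Pre-subsidy: 1295 - 8P = -25.8 + 2.4P gives P* = 127, Q* = 279.
With the subsidy, sellers receive Ps = Pb + 26 for each unit, where Pb is the price buyers pay.
Supply in terms of Pb becomes Qs = -25.8 + 2.4(Pb + 26) = 36.6 + 2.4Pb. Setting this equal to demand: 1295 - 8Pb = 36.6 + 2.4Pb, so Pb = 121.
Sellers receive Ps = 121 + 26 = 147; Q' = 1295 − 8·121 = 327.
Government outlay = subsidy × quantity = 26 × 327 = 8502.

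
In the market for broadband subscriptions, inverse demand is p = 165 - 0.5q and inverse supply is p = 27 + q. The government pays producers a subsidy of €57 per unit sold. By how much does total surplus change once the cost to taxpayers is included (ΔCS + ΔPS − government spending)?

Pre-subsidy: 165 - 0.5q = 27 + q gives q* = 92 and p* = 119.
With the subsidy, sellers receive ps = pb + 57 for each unit, where pb is the price buyers pay.
On the curves, pb = 165 - 0.5q and ps = 27 + q; the wedge ps − pb = 57 gives 27 + q − (165 - 0.5q) = 57, so q' = 130.
Then pb = 165 − 0.5·130 = 100 and ps = 27 + 1·130 = 157.
ΔCS = ½(92 + 130)(119 − 100) = 2109; ΔPS = ½(92 + 130)(157 − 119) = 4218.
Government spending = 57 × 130 = 7410.
Net change = 2109 + 4218 − 7410 = -1083. The loss equals the DWL triangle ½·57·38.

Net change in total surplus = -€1083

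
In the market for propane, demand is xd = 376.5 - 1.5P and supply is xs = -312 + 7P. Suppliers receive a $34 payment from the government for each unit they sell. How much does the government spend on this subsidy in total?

Pre-subsidy: 376.5 - 1.5P = -312 + 7P gives P* = 81, x* = 255.
With the subsidy, sellers receive Ps = Pb + 34 for each unit, where Pb is the price buyers pay.
Supply in terms of Pb becomes xs = -312 + 7(Pb + 34) = -74 + 7Pb. Setting this equal to demand: 376.5 - 1.5Pb = -74 + 7Pb, so Pb = 53.
Sellers receive Ps = 53 + 34 = 87; x' = 376.5 − 1.5·53 = 297.
Government outlay = subsidy × quantity = 34 × 297 = 10098.

Government cost = $10098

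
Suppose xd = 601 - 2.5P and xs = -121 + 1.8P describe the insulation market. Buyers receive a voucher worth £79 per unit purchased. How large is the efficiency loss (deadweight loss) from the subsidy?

Pre-subsidy: 601 - 2.5P = -121 + 1.8P gives P* = 7220/43, x* = 7793/43.
With the rebate, buyers effectively pay Pb = Ps − 79, where Ps is the price sellers receive.
Demand in terms of Ps becomes xd = 601 − 2.5(Ps − 79) = 798.5 - 2.5Ps. Setting this equal to supply: 798.5 - 2.5Ps = -121 + 1.8Ps, so Ps = 9195/43.
Buyers pay Pb = 9195/43 − 79 = 5798/43; x' = -121 + 1.8·(9195/43) = 11348/43.
The subsidy expands output by 11348/43 − 7793/43 = 3555/43 past the efficient level; on those units the gap between marginal cost and willingness to pay runs from 0 up to 79.
DWL = ½ × 79 × 3555/43 = 280845/86.

Deadweight loss = 280845/86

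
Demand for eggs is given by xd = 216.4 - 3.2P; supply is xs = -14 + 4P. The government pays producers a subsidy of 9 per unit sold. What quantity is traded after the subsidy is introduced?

Pre-subsidy: 216.4 - 3.2P = -14 + 4P gives P* = 32, x* = 114.
With the subsidy, sellers receive Ps = Pb + 9 for each unit, where Pb is the price buyers pay.
Supply in terms of Pb becomes xs = -14 + 4(Pb + 9) = 22 + 4Pb. Setting this equal to demand: 216.4 - 3.2Pb = 22 + 4Pb, so Pb = 27.
Sellers receive Ps = 27 + 9 = 36; x' = 216.4 − 3.2·27 = 130.

x' = 130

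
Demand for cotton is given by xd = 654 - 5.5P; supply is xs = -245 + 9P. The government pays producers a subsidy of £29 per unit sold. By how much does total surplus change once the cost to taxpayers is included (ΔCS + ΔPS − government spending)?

Pre-subsidy: 654 - 5.5P = -245 + 9P gives P* = 62, x* = 313.
With the subsidy, sellers receive Ps = Pb + 29 for each unit, where Pb is the price buyers pay.
Supply in terms of Pb becomes xs = -245 + 9(Pb + 29) = 16 + 9Pb. Setting this equal to demand: 654 - 5.5Pb = 16 + 9Pb, so Pb = 44.
Sellers receive Ps = 44 + 29 = 73; x' = 654 − 5.5·44 = 412.
ΔCS = ½(313 + 412)(62 − 44) = 6525; ΔPS = ½(313 + 412)(73 − 62) = 3987.5.
Government spending = 29 × 412 = 11948.
Net change = 6525 + 3987.5 − 11948 = -1435.5. The loss equals the DWL triangle ½·29·99.

Net change in total surplus = -£1435.5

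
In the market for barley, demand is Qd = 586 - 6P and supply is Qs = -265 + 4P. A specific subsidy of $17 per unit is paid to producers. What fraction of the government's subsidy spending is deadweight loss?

Pre-subsidy: 586 - 6P = -265 + 4P gives P* = 85.1, Q* = 75.4.
With the subsidy, sellers receive Ps = Pb + 17 for each unit, where Pb is the price buyers pay.
Supply in terms of Pb becomes Qs = -265 + 4(Pb + 17) = -197 + 4Pb. Setting this equal to demand: 586 - 6Pb = -197 + 4Pb, so Pb = 78.3.
Sellers receive Ps = 78.3 + 17 = 95.3; Q' = 586 − 6·78.3 = 116.2.
ΔCS = ½(75.4 + 116.2)(85.1 − 78.3) = 651.44; ΔPS = ½(75.4 + 116.2)(95.3 − 85.1) = 977.16.
Government spending = 17 × 116.2 = 1975.4.
DWL = ½ × 17 × (116.2 − 75.4) = 346.8; fraction = 346.8 / 1975.4 = 102/581.

DWL / government spending = 102/581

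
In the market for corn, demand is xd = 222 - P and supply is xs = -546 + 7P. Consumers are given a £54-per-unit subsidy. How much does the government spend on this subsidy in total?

Pre-subsidy: 222 - P = -546 + 7P gives P* = 96, x* = 126.
With the rebate, buyers effectively pay Pb = Ps − 54, where Ps is the price sellers receive.
Demand in terms of Ps becomes xd = 222 − 1(Ps − 54) = 276 - Ps. Setting this equal to supply: 276 - Ps = -546 + 7Ps, so Ps = 102.75.
Buyers pay Pb = 102.75 − 54 = 48.75; x' = -546 + 7·102.75 = 173.25.
Government outlay = subsidy × quantity = 54 × 173.25 = 9355.5.

Government cost = £9355.5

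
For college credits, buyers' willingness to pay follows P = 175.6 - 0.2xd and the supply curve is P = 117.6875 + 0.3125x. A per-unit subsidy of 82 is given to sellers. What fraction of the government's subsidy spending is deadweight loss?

Pre-subsidy: 175.6 - 0.2x = 117.6875 + 0.3125x gives x* = 113 and P* = 153.
With the subsidy, sellers receive Ps = Pb + 82 for each unit, where Pb is the price buyers pay.
On the curves, Pb = 175.6 - 0.2x and Ps = 117.6875 + 0.3125x; the wedge Ps − Pb = 82 gives 117.6875 + 0.3125x − (175.6 - 0.2x) = 82, so x' = 273.
Then Pb = 175.6 − 0.2·273 = 121 and Ps = 117.6875 + 0.3125·273 = 203.
ΔCS = ½(113 + 273)(153 − 121) = 6176; ΔPS = ½(113 + 273)(203 − 153) = 9650.
Government spending = 82 × 273 = 22386.
DWL = ½ × 82 × (273 − 113) = 6560; fraction = 6560 / 22386 = 80/273.

DWL / government spending = 80/273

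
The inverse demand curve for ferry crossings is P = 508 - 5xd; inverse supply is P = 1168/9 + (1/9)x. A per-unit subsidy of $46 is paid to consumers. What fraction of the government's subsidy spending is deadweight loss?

DWL / government spending = 9/166

Pre-subsidy: 508 - 5x = 1168/9 + (1/9)x gives x* = 74 and P* = 138.
With the rebate, buyers effectively pay Pb = Ps − 46, where Ps is the price sellers receive.
On the curves, Pb = 508 - 5x and Ps = 1168/9 + (1/9)x; the wedge Ps − Pb = 46 gives 1168/9 + (1/9)x − (508 - 5x) = 46, so x' = 83.
Then Pb = 508 − 5·83 = 93 and Ps = 1168/9 + (1/9)·83 = 139.
ΔCS = ½(74 + 83)(138 − 93) = 3532.5; ΔPS = ½(74 + 83)(139 − 138) = 78.5.
Government spending = 46 × 83 = 3818.
DWL = ½ × 46 × (83 − 74) = 207; fraction = 207 / 3818 = 9/166.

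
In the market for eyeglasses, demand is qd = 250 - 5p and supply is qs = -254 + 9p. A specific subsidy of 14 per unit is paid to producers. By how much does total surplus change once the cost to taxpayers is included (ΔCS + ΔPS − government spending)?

Net change in total surplus = -315

Pre-subsidy: 250 - 5p = -254 + 9p gives p* = 36, q* = 70.
With the subsidy, sellers receive ps = pb + 14 for each unit, where pb is the price buyers pay.
Supply in terms of pb becomes qs = -254 + 9(pb + 14) = -128 + 9pb. Setting this equal to demand: 250 - 5pb = -128 + 9pb, so pb = 27.
Sellers receive ps = 27 + 14 = 41; q' = 250 − 5·27 = 115.
ΔCS = ½(70 + 115)(36 − 27) = 832.5; ΔPS = ½(70 + 115)(41 − 36) = 462.5.
Government spending = 14 × 115 = 1610.
Net change = 832.5 + 462.5 − 1610 = -315. The loss equals the DWL triangle ½·14·45.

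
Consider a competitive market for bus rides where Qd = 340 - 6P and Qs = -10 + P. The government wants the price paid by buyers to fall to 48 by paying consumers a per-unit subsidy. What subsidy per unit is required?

At a buyer price of 48, quantity demanded is 340 − 6·48 = 52.
Sellers supply 52 only when they receive Ps with -10 + 1·Ps = 52, i.e. Ps = 62.
s = Ps − Pb = 62 − 48 = 14.

Required subsidy s = 14 per unit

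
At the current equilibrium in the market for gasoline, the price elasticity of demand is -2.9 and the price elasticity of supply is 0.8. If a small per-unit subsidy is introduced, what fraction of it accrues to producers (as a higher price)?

Producer share = 29/37

For a small subsidy around the equilibrium, the benefit split depends on the relative slopes, which at a point are proportional to the elasticities.
Buyer share = εs/(εs + |εd|) = 0.8/(0.8 + 2.9) = 8/37; seller share = |εd|/(εs + |εd|) = 29/37.
So producers capture 29/37 of the subsidy.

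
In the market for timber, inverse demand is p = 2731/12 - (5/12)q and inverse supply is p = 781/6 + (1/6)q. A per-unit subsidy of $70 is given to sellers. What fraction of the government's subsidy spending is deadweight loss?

DWL / government spending = 60/287

Pre-subsidy: 2731/12 - (5/12)q = 781/6 + (1/6)q gives q* = 167 and p* = 158.
With the subsidy, sellers receive ps = pb + 70 for each unit, where pb is the price buyers pay.
On the curves, pb = 2731/12 - (5/12)q and ps = 781/6 + (1/6)q; the wedge ps − pb = 70 gives 781/6 + (1/6)q − (2731/12 - (5/12)q) = 70, so q' = 287.
Then pb = 2731/12 − (5/12)·287 = 108 and ps = 781/6 + (1/6)·287 = 178.
ΔCS = ½(167 + 287)(158 − 108) = 11350; ΔPS = ½(167 + 287)(178 − 158) = 4540.
Government spending = 70 × 287 = 20090.
DWL = ½ × 70 × (287 − 167) = 4200; fraction = 4200 / 20090 = 60/287.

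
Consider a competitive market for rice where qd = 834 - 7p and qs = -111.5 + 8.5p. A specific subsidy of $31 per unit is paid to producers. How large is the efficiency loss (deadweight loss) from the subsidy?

Deadweight loss = $1844.5

Pre-subsidy: 834 - 7p = -111.5 + 8.5p gives p* = 61, q* = 407.
With the subsidy, sellers receive ps = pb + 31 for each unit, where pb is the price buyers pay.
Supply in terms of pb becomes qs = -111.5 + 8.5(pb + 31) = 152 + 8.5pb. Setting this equal to demand: 834 - 7pb = 152 + 8.5pb, so pb = 44.
Sellers receive ps = 44 + 31 = 75; q' = 834 − 7·44 = 526.
The subsidy expands output by 526 − 407 = 119 past the efficient level; on those units the gap between marginal cost and willingness to pay runs from 0 up to 31.
DWL = ½ × 31 × 119 = 1844.5.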